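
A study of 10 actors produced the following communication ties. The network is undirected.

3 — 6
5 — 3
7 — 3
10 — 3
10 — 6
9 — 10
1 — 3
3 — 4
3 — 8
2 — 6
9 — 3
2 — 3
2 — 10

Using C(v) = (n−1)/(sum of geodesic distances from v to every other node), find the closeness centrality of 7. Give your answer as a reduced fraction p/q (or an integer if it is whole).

Distances from 7: 1:2, 2:2, 3:1, 4:2, 5:2, 6:2, 8:2, 9:2, 10:2. Sum = 17.
n = 10, so closeness = 9/17.

9/17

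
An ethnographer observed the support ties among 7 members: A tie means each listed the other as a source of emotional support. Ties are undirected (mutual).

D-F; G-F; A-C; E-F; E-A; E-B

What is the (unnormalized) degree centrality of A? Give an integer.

A is directly tied to C and E. That is 2 neighbors, so the degree of A is 2.

2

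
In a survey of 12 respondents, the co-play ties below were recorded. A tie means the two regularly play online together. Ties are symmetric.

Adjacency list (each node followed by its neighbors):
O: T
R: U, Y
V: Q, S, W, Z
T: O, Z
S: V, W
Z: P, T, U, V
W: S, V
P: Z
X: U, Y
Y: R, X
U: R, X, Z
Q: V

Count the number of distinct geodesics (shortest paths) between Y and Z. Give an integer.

The shortest distance is 3. The length-3 paths are: Y–X–U–Z; Y–R–U–Z.
That gives 2 distinct shortest paths.

2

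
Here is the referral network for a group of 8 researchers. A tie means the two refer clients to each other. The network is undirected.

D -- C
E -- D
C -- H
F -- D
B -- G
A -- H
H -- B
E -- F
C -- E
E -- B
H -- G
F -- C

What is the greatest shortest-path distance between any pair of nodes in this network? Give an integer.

Eccentricity of each node (its greatest distance to any other): A:3, B:2, C:2, D:3, E:3, F:3, G:3, H:2.
The maximum eccentricity is 3, realized for instance by the pair A–E via A – H – B – E. So the diameter is 3.

3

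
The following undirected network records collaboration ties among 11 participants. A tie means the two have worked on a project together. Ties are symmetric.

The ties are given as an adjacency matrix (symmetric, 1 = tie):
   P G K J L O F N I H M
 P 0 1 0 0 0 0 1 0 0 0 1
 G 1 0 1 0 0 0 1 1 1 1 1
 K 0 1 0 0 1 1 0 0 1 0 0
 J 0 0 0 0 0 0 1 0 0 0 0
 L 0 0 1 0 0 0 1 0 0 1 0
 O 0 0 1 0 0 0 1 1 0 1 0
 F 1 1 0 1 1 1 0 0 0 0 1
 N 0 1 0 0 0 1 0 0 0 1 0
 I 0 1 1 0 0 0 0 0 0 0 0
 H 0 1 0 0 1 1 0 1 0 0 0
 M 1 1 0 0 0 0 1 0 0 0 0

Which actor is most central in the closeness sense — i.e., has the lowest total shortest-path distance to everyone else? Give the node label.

G

Farness (sum of distances to all others) for each node — F:14, G:13, H:17, I:19, J:23, K:17, L:17, M:17, N:18, O:16, P:17.
The smallest farness is 13, for G, so G has the highest closeness.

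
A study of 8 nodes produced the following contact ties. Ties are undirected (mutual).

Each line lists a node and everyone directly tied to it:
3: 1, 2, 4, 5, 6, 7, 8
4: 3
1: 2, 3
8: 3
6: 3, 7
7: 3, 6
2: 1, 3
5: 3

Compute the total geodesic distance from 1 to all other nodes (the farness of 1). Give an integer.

Distances from 1: 2:1, 3:1, 4:2, 5:2, 6:2, 7:2, 8:2.
Sum = 1 + 1 + 2 + 2 + 2 + 2 + 2 = 12.

12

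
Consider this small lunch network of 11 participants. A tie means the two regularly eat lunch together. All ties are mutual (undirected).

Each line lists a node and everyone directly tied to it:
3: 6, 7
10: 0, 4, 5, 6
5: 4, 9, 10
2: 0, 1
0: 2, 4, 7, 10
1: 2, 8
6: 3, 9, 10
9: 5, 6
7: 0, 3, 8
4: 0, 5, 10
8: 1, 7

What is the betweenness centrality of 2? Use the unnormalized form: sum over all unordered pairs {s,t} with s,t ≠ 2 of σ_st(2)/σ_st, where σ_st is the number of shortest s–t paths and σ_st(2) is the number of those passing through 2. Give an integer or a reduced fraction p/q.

Pairs whose geodesics pass through 2 — 1–0: 1; 1–4: 1; 1–10: 1; 1–5: 2/2; 1–9: 3/4; 1–6: 1/2.
All other pairs contribute 0.
Summing the contributions gives betweenness(2) = 21/4.

21/4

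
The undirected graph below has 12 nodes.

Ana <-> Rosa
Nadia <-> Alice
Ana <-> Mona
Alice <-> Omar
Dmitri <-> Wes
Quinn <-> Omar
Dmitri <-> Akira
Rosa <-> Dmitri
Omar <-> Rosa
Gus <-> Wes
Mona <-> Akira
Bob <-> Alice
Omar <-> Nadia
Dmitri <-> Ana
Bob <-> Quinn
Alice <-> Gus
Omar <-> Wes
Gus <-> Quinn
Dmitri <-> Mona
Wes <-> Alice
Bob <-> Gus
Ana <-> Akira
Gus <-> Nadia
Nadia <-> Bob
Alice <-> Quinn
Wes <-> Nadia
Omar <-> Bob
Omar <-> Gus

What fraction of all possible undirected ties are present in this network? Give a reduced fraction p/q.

14/33

There are 28 edges and 12 nodes, so the maximum possible is C(12,2) = 66.
Density = 28/66 = 14/33.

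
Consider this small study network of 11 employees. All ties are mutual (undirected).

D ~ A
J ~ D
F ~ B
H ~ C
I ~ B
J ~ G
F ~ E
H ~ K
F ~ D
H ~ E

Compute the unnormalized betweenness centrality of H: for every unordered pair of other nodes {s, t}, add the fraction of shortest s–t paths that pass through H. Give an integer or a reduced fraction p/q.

Pairs whose geodesics pass through H — D–K: 1; D–C: 1; F–K: 1; F–C: 1; G–K: 1; G–C: 1; E–K: 1; E–C: 1; I–K: 1; I–C: 1; B–K: 1; B–C: 1; J–K: 1; J–C: 1 … (+3 more pairs).
All other pairs contribute 0.
Summing the contributions gives betweenness(H) = 17.

17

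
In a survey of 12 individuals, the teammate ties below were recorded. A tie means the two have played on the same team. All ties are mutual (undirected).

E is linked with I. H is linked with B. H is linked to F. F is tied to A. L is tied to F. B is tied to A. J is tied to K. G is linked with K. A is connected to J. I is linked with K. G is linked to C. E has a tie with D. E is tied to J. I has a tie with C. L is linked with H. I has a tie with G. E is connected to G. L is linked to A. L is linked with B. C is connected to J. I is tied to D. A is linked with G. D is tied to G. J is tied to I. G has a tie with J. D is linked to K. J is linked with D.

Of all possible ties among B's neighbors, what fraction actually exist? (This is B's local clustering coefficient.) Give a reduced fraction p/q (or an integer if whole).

B's neighbors: A, H, and L (k = 3).
Possible neighbor pairs: C(3,2) = 3. Edges among them: A–L, H–L → e = 2.
Clustering(B) = 2/3.

2/3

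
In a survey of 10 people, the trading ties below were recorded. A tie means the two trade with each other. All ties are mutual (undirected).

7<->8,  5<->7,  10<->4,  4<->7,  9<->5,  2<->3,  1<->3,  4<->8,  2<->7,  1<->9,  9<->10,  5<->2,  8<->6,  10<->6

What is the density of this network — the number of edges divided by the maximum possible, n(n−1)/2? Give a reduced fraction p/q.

14/45

There are 14 edges and 10 nodes, so the maximum possible is C(10,2) = 45.
Density = 14/45.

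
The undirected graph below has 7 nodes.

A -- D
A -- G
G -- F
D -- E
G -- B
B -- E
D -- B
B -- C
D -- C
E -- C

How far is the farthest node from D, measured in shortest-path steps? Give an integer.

Distances from D: A:1, B:1, C:1, E:1, F:3, G:2.
The largest is 3 (to F), so the eccentricity of D is 3.

3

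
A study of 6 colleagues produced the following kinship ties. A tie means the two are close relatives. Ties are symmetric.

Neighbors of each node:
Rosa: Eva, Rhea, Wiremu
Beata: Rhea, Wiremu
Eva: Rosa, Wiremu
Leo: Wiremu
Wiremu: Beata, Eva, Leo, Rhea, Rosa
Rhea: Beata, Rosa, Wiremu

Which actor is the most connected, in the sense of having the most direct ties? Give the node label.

Degrees — Beata:2, Eva:2, Leo:1, Rhea:3, Rosa:3, Wiremu:5.
The maximum is 5, attained only by Wiremu.

Wiremu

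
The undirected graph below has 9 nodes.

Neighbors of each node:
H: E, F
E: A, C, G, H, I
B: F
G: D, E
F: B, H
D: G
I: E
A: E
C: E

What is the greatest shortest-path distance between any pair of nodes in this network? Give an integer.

5

Eccentricity of each node (its greatest distance to any other): A:4, B:5, C:4, D:5, E:3, F:4, G:4, H:3, I:4.
The maximum eccentricity is 5, realized for instance by the pair D–B via D – G – E – H – F – B. So the diameter is 5.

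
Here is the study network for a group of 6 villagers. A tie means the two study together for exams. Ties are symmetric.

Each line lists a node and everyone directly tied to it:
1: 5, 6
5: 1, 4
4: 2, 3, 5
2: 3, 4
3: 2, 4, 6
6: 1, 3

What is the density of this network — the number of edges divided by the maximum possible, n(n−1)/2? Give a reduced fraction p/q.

There are 7 edges and 6 nodes, so the maximum possible is C(6,2) = 15.
Density = 7/15.

7/15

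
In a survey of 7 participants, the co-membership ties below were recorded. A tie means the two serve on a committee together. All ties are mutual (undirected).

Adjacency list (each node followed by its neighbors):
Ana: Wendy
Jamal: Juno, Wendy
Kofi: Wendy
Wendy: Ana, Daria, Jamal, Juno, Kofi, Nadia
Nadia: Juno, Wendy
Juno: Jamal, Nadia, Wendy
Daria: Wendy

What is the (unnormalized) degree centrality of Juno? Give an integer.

Juno is directly tied to Jamal, Nadia, and Wendy. That is 3 neighbors, so the degree of Juno is 3.

3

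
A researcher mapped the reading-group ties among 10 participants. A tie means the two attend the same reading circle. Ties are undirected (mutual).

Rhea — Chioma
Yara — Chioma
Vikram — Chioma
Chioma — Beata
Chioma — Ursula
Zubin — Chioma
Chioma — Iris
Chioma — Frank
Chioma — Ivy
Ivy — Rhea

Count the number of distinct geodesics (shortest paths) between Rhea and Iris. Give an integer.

1

The shortest distance is 2, and the only length-2 path is Rhea–Chioma–Iris. So there is exactly 1 shortest path.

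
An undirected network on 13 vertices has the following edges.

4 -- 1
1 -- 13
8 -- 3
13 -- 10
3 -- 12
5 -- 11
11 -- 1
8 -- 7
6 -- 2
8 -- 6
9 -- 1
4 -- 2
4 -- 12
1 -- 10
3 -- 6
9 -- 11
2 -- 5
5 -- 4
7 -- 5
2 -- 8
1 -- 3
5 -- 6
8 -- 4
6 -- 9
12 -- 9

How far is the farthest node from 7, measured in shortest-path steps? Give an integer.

Distances from 7: 1:3, 2:2, 3:2, 4:2, 5:1, 6:2, 8:1, 9:3, 10:4, 11:2, 12:3, 13:4.
The largest is 4 (to 10 and 13), so the eccentricity of 7 is 4.

4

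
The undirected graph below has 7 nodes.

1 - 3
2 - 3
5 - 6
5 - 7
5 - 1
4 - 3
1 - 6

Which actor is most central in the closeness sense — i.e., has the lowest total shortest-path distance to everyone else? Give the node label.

1

Farness (sum of distances to all others) for each node — 1:9, 2:15, 3:10, 4:15, 5:11, 6:12, 7:16.
The smallest farness is 9, for 1, so 1 has the highest closeness.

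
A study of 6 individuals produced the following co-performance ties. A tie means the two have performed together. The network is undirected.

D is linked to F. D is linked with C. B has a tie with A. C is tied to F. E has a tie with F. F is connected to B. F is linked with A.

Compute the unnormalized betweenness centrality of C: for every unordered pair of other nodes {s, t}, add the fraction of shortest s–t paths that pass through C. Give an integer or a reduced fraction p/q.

No shortest path between any pair of other nodes passes through C.
Summing the contributions gives betweenness(C) = 0.

0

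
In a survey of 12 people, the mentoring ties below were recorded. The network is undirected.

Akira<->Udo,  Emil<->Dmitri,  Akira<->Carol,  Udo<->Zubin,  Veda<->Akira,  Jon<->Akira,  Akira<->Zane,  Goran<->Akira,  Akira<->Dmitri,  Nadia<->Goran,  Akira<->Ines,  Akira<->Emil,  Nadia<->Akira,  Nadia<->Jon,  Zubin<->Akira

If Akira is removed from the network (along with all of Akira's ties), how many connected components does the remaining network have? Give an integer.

Without Akira, the remaining ties split the others into: {Veda}; {Goran, Jon, Nadia}; {Udo, Zubin}; {Zane}; {Ines}; {Dmitri, Emil}; {Carol}.
That's 7 separate components.

7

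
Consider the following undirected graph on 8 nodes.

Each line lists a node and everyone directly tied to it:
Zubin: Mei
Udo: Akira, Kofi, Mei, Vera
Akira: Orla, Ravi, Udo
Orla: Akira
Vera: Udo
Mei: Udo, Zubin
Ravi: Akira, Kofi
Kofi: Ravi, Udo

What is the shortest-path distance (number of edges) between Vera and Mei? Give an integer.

2

One shortest route is Vera – Udo – Mei, which uses 2 edges, and Vera and Mei are not directly tied, so nothing shorter exists. So d(Vera,Mei) = 2.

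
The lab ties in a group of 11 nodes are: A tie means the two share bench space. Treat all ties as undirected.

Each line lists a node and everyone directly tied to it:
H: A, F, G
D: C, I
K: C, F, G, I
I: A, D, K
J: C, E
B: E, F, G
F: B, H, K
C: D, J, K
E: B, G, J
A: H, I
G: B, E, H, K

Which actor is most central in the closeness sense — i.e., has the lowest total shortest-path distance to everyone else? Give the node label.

Farness (sum of distances to all others) for each node — A:23, B:22, C:20, D:24, E:20, F:19, G:17, H:20, I:20, J:23, K:16.
The smallest farness is 16, for K, so K has the highest closeness.

K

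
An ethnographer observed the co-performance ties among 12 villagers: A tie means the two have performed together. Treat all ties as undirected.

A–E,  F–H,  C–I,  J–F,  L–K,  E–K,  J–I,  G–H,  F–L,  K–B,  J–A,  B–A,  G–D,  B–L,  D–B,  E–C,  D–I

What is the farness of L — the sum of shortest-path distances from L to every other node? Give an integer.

22

Distances from L: A:2, B:1, C:3, D:2, E:2, F:1, G:3, H:2, I:3, J:2, K:1.
Sum = 2 + 1 + 3 + 2 + 2 + 1 + 3 + 2 + 3 + 2 + 1 = 22.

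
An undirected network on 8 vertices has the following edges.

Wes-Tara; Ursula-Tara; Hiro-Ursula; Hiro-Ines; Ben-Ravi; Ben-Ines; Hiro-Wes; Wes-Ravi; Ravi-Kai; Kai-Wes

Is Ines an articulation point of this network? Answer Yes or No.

Even without Ines, every remaining node can still reach every other (the residual graph is connected), so Ines is not a cut vertex.

No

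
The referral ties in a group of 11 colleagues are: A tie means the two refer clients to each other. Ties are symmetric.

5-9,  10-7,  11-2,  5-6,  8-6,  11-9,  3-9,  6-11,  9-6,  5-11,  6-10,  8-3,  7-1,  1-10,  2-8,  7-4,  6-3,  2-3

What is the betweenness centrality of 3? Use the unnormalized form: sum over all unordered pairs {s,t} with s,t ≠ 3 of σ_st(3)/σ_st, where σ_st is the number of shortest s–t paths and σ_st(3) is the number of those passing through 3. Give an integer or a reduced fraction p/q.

Pairs whose geodesics pass through 3 — 4–2: 1/3; 7–2: 1/3; 10–2: 1/3; 1–2: 1/3; 9–2: 1/2; 9–8: 1/2; 2–6: 1/3.
All other pairs contribute 0.
Summing the contributions gives betweenness(3) = 8/3.

8/3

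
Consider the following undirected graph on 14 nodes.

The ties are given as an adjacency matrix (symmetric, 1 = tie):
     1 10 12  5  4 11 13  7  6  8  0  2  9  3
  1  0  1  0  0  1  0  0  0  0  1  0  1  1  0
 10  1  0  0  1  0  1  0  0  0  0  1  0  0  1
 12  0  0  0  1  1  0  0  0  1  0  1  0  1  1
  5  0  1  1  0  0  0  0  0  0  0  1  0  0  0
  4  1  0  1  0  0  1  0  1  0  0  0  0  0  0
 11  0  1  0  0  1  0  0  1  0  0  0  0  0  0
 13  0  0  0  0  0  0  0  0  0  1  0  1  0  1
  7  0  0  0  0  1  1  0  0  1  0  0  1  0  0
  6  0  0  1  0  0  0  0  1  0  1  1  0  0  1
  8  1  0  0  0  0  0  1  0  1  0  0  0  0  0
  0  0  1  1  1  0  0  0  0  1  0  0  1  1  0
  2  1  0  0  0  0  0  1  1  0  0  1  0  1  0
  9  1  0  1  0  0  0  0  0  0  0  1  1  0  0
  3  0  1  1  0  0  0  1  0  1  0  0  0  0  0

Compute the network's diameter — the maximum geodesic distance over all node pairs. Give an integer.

3

Eccentricity of each node (its greatest distance to any other): 0:2, 1:2, 2:2, 3:2, 4:3, 5:3, 6:2, 7:3, 8:3, 9:3, 10:2, 11:3, 12:2, 13:3.
The maximum eccentricity is 3, realized for instance by the pair 5–13 via 5 – 0 – 2 – 13. So the diameter is 3.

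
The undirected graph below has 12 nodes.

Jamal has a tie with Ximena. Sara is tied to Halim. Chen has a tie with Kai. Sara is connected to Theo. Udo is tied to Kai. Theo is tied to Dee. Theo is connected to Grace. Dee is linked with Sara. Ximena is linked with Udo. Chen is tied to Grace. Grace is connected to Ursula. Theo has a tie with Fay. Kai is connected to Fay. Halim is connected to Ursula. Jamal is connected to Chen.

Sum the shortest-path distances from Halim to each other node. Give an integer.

32

Distances from Halim: Chen:3, Dee:2, Fay:3, Grace:2, Jamal:4, Kai:4, Sara:1, Theo:2, Udo:5, Ursula:1, Ximena:5.
Sum = 3 + 2 + 3 + 2 + 4 + 4 + 1 + 2 + 5 + 1 + 5 = 32.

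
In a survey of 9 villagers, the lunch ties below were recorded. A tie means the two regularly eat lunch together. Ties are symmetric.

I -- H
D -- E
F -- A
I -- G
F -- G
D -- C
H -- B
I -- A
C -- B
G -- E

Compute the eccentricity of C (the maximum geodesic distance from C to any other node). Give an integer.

4

Distances from C: A:4, B:1, D:1, E:2, F:4, G:3, H:2, I:3.
The largest is 4 (to F and A), so the eccentricity of C is 4.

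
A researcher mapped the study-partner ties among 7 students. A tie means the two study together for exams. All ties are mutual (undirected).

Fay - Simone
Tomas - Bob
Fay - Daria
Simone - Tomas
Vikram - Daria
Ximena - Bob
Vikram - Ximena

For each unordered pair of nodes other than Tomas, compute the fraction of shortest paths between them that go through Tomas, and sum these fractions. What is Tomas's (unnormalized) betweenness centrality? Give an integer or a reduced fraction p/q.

Pairs whose geodesics pass through Tomas — Ximena–Simone: 1; Bob–Simone: 1; Bob–Fay: 1.
All other pairs contribute 0.
Summing the contributions gives betweenness(Tomas) = 3.

3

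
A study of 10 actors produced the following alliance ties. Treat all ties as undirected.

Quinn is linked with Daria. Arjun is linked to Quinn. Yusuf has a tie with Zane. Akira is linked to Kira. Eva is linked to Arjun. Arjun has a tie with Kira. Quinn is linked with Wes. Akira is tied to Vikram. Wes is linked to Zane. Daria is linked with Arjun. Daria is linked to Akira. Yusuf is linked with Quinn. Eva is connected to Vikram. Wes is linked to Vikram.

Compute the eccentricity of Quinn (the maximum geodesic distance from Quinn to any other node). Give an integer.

Distances from Quinn: Akira:2, Arjun:1, Daria:1, Eva:2, Kira:2, Vikram:2, Wes:1, Yusuf:1, Zane:2.
The largest is 2 (to Kira, Eva, Vikram, Zane, and Akira), so the eccentricity of Quinn is 2.

2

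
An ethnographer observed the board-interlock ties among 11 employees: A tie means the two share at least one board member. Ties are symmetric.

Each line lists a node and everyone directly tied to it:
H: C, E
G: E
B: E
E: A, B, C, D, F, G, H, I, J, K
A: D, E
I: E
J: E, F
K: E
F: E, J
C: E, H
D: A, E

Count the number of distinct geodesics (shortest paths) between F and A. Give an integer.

1

The shortest distance is 2, and the only length-2 path is F–E–A. So there is exactly 1 shortest path.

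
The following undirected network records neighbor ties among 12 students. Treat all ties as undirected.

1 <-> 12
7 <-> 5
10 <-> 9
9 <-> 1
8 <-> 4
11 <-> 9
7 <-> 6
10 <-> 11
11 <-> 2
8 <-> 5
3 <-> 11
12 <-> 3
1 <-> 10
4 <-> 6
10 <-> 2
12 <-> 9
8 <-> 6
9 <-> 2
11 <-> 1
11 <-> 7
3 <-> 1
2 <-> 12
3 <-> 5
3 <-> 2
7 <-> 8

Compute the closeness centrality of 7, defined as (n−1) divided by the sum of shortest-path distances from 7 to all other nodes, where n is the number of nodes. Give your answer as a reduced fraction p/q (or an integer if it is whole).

11/19

Distances from 7: 1:2, 2:2, 3:2, 4:2, 5:1, 6:1, 8:1, 9:2, 10:2, 11:1, 12:3. Sum = 19.
n = 12, so closeness = 11/19.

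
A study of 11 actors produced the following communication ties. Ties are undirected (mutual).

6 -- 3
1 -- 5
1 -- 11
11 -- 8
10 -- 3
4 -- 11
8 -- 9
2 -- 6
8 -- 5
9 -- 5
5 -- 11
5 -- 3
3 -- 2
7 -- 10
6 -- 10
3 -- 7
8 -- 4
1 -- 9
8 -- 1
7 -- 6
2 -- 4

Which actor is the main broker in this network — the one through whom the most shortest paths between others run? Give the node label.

Unnormalized betweenness of each node: 1:1/3, 2:5, 3:107/6, 4:25/6, 5:97/6, 6:2, 7:0, 8:19/6, 9:0, 10:0, 11:4/3.
3 has the largest value, 107/6, making it the main broker — the node through which the most shortest paths run.

3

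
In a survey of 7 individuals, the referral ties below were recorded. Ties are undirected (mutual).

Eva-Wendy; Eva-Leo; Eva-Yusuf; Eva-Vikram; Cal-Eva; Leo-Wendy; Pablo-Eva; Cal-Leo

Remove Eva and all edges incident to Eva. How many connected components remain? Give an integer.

4

Without Eva, the remaining ties split the others into: {Cal, Leo, Wendy}; {Yusuf}; {Vikram}; {Pablo}.
That's 4 separate components.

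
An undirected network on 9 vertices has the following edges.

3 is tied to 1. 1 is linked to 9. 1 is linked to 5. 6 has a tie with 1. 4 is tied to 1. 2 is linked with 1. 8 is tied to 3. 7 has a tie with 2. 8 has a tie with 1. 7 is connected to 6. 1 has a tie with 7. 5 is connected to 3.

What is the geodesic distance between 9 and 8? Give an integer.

2

One shortest route is 9 – 1 – 8, which uses 2 edges, and 9 and 8 are not directly tied, so nothing shorter exists. So d(9,8) = 2.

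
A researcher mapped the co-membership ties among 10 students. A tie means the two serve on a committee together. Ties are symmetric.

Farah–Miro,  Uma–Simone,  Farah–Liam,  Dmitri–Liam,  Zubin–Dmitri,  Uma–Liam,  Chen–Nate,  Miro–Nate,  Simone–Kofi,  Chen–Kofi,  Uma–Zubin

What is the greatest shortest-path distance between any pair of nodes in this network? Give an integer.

5

Eccentricity of each node (its greatest distance to any other): Chen:5, Dmitri:5, Farah:4, Kofi:4, Liam:4, Miro:4, Nate:5, Simone:4, Uma:4, Zubin:5.
The maximum eccentricity is 5, realized for instance by the pair Dmitri–Chen via Dmitri – Liam – Farah – Miro – Nate – Chen. So the diameter is 5.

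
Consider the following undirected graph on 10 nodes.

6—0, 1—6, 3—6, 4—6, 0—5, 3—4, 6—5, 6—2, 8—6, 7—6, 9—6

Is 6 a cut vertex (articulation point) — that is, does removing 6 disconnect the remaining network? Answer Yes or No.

Yes

Removing 6 leaves {1} with no path to {7}, so the network splits into 7 components. 6 is a cut vertex.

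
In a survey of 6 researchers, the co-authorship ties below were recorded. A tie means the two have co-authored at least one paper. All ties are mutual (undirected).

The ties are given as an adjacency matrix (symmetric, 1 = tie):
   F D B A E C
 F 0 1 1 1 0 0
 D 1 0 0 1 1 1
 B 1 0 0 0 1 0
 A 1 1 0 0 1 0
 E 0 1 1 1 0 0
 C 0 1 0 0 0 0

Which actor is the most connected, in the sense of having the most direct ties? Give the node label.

D

Degrees — A:3, B:2, C:1, D:4, E:3, F:3.
The maximum is 4, attained only by D.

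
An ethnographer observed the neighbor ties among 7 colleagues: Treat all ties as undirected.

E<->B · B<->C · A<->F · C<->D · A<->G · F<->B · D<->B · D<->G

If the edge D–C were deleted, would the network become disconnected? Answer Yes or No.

No

Even without that edge, D still reaches C via D – B – C, so the network stays connected. Not a bridge.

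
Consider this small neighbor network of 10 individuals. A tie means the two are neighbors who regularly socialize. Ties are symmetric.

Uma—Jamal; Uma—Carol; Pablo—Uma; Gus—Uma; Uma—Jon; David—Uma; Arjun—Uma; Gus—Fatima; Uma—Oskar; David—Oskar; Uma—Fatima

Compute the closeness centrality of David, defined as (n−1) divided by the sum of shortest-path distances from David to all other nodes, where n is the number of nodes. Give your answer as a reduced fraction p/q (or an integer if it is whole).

9/16

Distances from David: Arjun:2, Carol:2, Fatima:2, Gus:2, Jamal:2, Jon:2, Oskar:1, Pablo:2, Uma:1. Sum = 16.
n = 10, so closeness = 9/16.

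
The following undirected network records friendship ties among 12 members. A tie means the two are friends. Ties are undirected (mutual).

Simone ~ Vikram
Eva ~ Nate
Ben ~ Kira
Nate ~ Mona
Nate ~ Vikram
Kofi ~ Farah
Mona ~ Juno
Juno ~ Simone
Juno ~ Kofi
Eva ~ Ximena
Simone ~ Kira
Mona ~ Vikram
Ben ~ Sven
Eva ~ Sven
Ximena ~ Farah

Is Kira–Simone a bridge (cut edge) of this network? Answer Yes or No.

No

Even without that edge, Kira still reaches Simone via Kira – Ben – Sven – Eva – Nate – Vikram – Simone, so the network stays connected. Not a bridge.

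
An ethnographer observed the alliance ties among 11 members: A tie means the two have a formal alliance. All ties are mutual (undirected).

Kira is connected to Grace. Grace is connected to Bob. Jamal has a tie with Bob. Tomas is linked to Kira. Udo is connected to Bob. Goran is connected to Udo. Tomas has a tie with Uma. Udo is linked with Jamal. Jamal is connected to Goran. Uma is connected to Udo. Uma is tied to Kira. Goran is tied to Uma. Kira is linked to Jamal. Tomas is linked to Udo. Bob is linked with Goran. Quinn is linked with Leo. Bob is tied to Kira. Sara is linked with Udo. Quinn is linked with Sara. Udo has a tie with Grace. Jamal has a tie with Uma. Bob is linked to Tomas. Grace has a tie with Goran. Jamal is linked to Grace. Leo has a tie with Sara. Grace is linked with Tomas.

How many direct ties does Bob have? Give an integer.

6

Bob is directly tied to Goran, Grace, Jamal, Kira, Tomas, and Udo. That is 6 neighbors, so the degree of Bob is 6.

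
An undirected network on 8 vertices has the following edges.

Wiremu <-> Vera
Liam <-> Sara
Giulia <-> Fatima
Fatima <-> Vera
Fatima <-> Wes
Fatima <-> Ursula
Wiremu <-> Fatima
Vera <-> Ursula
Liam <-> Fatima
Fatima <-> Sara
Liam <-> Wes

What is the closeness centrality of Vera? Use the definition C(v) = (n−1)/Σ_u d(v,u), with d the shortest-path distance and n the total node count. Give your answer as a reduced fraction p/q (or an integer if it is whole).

Distances from Vera: Fatima:1, Giulia:2, Liam:2, Sara:2, Ursula:1, Wes:2, Wiremu:1. Sum = 11.
n = 8, so closeness = 7/11.

7/11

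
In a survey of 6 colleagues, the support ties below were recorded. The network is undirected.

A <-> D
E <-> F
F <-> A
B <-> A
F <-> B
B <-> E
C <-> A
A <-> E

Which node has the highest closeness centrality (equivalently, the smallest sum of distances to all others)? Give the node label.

Farness (sum of distances to all others) for each node — A:5, B:7, C:9, D:9, E:7, F:7.
The smallest farness is 5, for A, so A has the highest closeness.

A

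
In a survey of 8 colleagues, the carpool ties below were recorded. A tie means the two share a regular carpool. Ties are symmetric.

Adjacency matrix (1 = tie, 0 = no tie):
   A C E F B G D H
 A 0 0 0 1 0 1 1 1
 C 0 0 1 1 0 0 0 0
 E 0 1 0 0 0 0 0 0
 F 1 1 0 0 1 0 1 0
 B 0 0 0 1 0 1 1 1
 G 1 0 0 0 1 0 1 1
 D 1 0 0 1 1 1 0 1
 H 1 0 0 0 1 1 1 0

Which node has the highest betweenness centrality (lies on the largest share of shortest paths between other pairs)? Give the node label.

Unnormalized betweenness of each node: A:2, B:2, C:6, D:9/4, E:0, F:41/4, G:1/4, H:1/4.
F has the largest value, 41/4, making it the main broker — the node through which the most shortest paths run.

F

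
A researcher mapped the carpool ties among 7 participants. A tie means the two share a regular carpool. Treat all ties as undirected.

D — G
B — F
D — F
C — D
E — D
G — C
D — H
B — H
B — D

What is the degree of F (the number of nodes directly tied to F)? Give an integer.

2

F is directly tied to B and D. That is 2 neighbors, so the degree of F is 2.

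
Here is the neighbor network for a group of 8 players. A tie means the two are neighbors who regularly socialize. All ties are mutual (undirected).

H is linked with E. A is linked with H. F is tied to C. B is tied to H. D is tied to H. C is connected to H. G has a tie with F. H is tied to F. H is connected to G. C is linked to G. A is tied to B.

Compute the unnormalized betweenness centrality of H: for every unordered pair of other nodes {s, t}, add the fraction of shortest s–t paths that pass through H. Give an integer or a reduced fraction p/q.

Pairs whose geodesics pass through H — G–A: 1; G–E: 1; G–B: 1; G–D: 1; C–A: 1; C–E: 1; C–B: 1; C–D: 1; A–F: 1; A–E: 1; A–D: 1; F–E: 1; F–B: 1; F–D: 1 … (+3 more pairs).
All other pairs contribute 0.
Summing the contributions gives betweenness(H) = 17.

17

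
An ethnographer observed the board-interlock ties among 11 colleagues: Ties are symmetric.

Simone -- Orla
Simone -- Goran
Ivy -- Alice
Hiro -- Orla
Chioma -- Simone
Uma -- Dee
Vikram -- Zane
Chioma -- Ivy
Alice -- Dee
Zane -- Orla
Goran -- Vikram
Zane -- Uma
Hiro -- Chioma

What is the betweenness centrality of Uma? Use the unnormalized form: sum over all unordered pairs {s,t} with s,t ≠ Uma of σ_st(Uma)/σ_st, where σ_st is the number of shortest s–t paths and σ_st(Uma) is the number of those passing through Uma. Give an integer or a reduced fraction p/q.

23/3

Pairs whose geodesics pass through Uma — Alice–Orla: 1/3; Alice–Vikram: 1; Alice–Zane: 1; Ivy–Zane: 1/3; Hiro–Dee: 1/2; Orla–Dee: 1; Simone–Dee: 1/2; Goran–Dee: 1; Vikram–Dee: 1; Zane–Dee: 1.
All other pairs contribute 0.
Summing the contributions gives betweenness(Uma) = 23/3.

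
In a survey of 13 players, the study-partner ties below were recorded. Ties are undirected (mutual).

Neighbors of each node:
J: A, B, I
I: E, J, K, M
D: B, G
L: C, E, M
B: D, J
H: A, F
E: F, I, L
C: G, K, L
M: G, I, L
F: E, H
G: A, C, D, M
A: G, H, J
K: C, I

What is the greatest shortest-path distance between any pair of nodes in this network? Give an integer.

Eccentricity of each node (its greatest distance to any other): A:3, B:4, C:3, D:4, E:4, F:4, G:3, H:4, I:3, J:3, K:4, L:4, M:3.
The maximum eccentricity is 4, realized for instance by the pair K–H via K – I – E – F – H. So the diameter is 4.

4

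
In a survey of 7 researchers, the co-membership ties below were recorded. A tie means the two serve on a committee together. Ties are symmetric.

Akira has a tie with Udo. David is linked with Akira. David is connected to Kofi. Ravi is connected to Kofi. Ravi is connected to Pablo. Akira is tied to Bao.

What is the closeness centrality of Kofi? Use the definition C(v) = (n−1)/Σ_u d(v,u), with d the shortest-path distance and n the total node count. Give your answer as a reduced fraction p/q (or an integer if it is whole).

1/2

Distances from Kofi: Akira:2, Bao:3, David:1, Pablo:2, Ravi:1, Udo:3. Sum = 12.
n = 7, so closeness = 6/12 = 1/2.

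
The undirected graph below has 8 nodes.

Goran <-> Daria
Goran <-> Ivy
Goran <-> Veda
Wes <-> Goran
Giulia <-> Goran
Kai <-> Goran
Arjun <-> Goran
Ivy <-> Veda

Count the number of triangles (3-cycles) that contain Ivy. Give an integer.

1

Ivy's neighbors: Goran and Veda.
Neighbor pairs that are themselves tied: Ivy–Goran–Veda. Each forms one triangle with Ivy, for 1 in total.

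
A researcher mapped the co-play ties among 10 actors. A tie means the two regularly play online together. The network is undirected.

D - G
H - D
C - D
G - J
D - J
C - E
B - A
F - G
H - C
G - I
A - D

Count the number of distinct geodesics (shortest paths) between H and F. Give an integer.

1

The shortest distance is 3, and the only length-3 path is H–D–G–F. So there is exactly 1 shortest path.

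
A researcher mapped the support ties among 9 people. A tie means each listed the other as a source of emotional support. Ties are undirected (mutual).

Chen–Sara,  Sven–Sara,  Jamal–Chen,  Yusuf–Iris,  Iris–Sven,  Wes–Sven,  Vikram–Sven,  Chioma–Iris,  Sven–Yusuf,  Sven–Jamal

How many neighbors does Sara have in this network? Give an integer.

Sara is directly tied to Chen and Sven. That is 2 neighbors, so the degree of Sara is 2.

2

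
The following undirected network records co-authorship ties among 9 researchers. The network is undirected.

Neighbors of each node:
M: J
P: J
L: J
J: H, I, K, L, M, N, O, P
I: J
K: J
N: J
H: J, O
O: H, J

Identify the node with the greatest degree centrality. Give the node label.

Degrees — H:2, I:1, J:8, K:1, L:1, M:1, N:1, O:2, P:1.
The maximum is 8, attained only by J.

J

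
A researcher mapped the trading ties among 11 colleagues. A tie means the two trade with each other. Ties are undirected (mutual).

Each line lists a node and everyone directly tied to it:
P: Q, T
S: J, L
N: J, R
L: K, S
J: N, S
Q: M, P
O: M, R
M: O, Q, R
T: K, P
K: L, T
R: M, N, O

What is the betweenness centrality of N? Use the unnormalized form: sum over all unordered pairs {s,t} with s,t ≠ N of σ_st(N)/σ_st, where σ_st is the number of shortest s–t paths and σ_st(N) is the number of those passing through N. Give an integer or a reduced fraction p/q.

11

Pairs whose geodesics pass through N — S–R: 1; S–O: 1; S–M: 1; S–Q: 1/2; J–R: 1; J–O: 1; J–M: 1; J–Q: 1; J–P: 1/2; R–K: 1/2; R–L: 1; O–L: 1; M–L: 1/2.
All other pairs contribute 0.
Summing the contributions gives betweenness(N) = 11.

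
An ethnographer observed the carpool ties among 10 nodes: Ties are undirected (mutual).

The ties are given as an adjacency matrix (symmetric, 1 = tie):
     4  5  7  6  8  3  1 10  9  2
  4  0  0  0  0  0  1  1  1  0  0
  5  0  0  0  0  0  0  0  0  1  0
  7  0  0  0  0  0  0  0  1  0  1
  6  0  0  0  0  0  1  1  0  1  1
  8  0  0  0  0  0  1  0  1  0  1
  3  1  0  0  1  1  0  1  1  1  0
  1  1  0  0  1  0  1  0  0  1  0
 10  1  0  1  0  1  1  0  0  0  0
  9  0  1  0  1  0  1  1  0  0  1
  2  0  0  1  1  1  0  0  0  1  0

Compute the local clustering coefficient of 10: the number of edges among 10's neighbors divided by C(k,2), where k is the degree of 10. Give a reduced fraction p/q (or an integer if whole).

10's neighbors: 3, 4, 7, and 8 (k = 4).
Possible neighbor pairs: C(4,2) = 6. Edges among them: 3–4, 3–8 → e = 2.
Clustering(10) = 2/6 = 1/3.

1/3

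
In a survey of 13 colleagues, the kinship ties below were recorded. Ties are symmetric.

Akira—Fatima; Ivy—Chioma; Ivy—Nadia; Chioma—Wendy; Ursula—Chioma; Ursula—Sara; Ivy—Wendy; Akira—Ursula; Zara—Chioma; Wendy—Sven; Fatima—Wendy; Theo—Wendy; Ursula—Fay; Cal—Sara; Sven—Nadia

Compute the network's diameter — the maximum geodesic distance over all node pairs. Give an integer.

Eccentricity of each node (its greatest distance to any other): Akira:4, Cal:5, Chioma:3, Fatima:4, Fay:4, Ivy:4, Nadia:5, Sara:4, Sven:5, Theo:5, Ursula:3, Wendy:4, Zara:4.
The maximum eccentricity is 5, realized for instance by the pair Sven–Cal via Sven – Wendy – Chioma – Ursula – Sara – Cal. So the diameter is 5.

5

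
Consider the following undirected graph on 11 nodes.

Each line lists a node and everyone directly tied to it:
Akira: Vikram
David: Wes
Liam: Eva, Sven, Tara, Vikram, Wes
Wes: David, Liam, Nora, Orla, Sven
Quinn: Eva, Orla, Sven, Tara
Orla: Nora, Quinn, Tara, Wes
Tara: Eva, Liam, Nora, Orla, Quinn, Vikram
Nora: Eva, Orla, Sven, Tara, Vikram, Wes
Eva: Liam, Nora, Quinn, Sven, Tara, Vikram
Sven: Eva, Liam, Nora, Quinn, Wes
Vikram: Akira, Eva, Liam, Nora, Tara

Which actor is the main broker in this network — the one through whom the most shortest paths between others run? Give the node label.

Wes

Unnormalized betweenness of each node: Akira:0, David:0, Eva:27/10, Liam:17/4, Nora:71/12, Orla:23/12, Quinn:11/12, Sven:49/20, Tara:217/60, Vikram:46/5, Wes:301/30.
Wes has the largest value, 301/30, making it the main broker — the node through which the most shortest paths run.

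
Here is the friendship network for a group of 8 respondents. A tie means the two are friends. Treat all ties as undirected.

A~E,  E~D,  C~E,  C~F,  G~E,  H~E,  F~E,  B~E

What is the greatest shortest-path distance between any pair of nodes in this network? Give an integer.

2

Eccentricity of each node (its greatest distance to any other): A:2, B:2, C:2, D:2, E:1, F:2, G:2, H:2.
The maximum eccentricity is 2, realized for instance by the pair G–H via G – E – H. So the diameter is 2.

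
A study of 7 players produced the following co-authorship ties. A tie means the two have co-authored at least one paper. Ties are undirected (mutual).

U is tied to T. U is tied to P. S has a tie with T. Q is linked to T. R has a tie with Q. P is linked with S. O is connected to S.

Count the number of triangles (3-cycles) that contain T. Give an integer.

T's neighbors are Q, S, and U, but none of them are tied to each other, so no triangle contains T.

0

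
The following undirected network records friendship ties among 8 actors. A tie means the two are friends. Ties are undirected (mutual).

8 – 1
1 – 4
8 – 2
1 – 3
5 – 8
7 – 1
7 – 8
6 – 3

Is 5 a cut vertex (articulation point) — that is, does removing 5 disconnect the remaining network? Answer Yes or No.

Even without 5, every remaining node can still reach every other (the residual graph is connected), so 5 is not a cut vertex.

No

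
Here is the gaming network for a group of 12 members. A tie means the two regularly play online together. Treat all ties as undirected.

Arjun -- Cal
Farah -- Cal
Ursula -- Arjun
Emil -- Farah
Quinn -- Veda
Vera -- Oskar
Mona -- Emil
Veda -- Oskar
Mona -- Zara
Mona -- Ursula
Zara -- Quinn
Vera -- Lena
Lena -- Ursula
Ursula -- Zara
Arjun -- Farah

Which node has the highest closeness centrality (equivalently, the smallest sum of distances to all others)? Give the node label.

Ursula

Farness (sum of distances to all others) for each node — Arjun:25, Cal:33, Emil:29, Farah:31, Lena:25, Mona:24, Oskar:35, Quinn:28, Ursula:20, Veda:33, Vera:30, Zara:23.
The smallest farness is 20, for Ursula, so Ursula has the highest closeness.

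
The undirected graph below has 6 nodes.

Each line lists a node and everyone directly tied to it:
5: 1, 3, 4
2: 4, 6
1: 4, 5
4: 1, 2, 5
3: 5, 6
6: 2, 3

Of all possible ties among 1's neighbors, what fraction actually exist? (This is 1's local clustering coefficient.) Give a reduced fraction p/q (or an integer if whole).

1

1's neighbors: 4 and 5 (k = 2).
Possible neighbor pairs: C(2,2) = 1. Edges among them: 4–5 → e = 1.
Clustering(1) = 1/1.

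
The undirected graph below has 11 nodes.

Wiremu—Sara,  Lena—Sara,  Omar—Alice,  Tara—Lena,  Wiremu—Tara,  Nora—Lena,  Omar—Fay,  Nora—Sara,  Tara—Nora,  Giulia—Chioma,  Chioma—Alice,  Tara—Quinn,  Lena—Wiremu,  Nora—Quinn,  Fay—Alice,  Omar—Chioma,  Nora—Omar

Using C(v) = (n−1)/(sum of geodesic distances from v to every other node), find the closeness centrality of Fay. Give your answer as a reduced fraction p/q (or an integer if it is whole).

2/5

Distances from Fay: Alice:1, Chioma:2, Giulia:3, Lena:3, Nora:2, Omar:1, Quinn:3, Sara:3, Tara:3, Wiremu:4. Sum = 25.
n = 11, so closeness = 10/25 = 2/5.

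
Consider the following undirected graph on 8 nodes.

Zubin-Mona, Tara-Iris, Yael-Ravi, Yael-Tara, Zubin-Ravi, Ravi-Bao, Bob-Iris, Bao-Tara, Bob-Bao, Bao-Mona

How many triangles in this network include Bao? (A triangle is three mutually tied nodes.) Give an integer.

Bao's neighbors are Bob, Mona, Ravi, and Tara, but none of them are tied to each other, so no triangle contains Bao.

0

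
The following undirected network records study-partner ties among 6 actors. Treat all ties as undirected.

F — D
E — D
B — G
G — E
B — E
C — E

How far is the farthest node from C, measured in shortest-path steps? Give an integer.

3

Distances from C: B:2, D:2, E:1, F:3, G:2.
The largest is 3 (to F), so the eccentricity of C is 3.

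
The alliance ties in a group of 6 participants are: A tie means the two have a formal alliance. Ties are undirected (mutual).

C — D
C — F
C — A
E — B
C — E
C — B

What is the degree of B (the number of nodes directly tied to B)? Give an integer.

B is directly tied to C and E. That is 2 neighbors, so the degree of B is 2.

2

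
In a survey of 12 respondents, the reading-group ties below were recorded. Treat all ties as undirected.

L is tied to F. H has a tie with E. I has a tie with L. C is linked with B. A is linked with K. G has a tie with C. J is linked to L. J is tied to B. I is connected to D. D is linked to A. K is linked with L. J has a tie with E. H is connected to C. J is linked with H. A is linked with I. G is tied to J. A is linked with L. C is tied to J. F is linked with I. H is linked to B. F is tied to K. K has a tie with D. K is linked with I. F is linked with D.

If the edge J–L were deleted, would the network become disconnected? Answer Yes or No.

Without the J–L edge there is no alternate route between J and L, so the network disconnects. It is a bridge.

Yes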